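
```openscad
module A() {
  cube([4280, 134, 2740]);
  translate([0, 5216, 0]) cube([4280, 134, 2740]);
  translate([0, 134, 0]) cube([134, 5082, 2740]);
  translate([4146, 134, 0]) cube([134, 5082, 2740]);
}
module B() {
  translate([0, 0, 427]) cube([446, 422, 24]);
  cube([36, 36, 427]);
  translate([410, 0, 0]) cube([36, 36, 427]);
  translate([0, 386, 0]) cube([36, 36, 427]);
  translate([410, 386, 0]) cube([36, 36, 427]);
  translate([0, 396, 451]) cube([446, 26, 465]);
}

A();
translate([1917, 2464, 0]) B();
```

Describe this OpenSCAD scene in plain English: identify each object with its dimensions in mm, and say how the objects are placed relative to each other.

A is the wall frame of a small rectangular building: four walls, each 2740 mm tall and 134 mm thick, enclosing a footprint 4280 mm (x) by 5350 mm (y) outside-to-outside, with no floor or roof. The front and back walls (the −y and +y sides) span the full width; the two side walls fit between them.

B is a chair: 446×422 mm seat, 24 mm thick, top at z = 451 mm, on four 36 mm square corner legs flush with the seat edges. A 26 mm thick backrest slab spans the full seat width, extending 465 mm above the seat top, its back face flush with the seat's +y edge.

The chair sits inside the house frame, centred.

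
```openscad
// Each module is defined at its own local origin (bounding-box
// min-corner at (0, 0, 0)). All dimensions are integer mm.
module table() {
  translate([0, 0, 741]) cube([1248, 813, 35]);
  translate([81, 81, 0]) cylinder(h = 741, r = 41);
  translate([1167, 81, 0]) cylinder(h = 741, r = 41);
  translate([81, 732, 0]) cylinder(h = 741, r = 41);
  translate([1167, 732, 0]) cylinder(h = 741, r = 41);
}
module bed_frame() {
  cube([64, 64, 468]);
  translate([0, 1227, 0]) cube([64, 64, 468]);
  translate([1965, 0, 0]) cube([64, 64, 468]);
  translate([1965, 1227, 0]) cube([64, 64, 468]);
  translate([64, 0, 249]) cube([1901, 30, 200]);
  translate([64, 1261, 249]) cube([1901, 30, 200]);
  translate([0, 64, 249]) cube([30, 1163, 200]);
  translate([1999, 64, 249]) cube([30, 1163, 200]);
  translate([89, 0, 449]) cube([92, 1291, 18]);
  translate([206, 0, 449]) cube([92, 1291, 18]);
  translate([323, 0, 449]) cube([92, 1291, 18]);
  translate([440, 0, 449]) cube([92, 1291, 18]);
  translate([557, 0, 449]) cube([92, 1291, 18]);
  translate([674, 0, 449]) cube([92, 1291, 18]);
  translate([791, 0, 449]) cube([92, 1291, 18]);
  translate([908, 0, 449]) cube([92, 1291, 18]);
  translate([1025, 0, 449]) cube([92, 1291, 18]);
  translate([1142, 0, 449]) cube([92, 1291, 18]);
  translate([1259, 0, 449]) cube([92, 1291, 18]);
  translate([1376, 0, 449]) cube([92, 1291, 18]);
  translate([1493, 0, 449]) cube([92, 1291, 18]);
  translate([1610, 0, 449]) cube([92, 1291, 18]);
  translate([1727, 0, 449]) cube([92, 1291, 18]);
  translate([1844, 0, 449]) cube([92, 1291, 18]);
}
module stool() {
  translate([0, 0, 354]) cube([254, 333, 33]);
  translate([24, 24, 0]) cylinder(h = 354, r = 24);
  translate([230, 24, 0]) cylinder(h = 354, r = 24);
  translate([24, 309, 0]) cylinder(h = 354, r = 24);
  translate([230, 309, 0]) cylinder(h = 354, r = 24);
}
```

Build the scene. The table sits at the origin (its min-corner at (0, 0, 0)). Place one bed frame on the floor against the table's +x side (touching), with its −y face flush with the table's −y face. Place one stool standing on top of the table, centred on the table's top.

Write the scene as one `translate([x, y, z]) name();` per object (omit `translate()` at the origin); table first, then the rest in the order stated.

table();
translate([1248, 0, 0]) bed_frame();
translate([497, 240, 776]) stool();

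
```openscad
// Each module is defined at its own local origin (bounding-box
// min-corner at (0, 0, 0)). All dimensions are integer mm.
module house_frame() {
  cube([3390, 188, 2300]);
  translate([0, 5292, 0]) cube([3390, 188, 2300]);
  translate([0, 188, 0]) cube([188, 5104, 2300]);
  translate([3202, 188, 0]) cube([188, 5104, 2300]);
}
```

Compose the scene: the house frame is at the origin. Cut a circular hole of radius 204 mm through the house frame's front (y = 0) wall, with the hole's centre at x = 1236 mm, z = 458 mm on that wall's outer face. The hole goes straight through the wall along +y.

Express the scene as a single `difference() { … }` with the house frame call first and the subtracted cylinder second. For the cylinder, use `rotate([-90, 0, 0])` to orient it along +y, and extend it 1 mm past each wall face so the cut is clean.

difference() {
  house_frame();
  translate([1236, -1, 458]) rotate([-90, 0, 0]) cylinder(h = 190, r = 204);
}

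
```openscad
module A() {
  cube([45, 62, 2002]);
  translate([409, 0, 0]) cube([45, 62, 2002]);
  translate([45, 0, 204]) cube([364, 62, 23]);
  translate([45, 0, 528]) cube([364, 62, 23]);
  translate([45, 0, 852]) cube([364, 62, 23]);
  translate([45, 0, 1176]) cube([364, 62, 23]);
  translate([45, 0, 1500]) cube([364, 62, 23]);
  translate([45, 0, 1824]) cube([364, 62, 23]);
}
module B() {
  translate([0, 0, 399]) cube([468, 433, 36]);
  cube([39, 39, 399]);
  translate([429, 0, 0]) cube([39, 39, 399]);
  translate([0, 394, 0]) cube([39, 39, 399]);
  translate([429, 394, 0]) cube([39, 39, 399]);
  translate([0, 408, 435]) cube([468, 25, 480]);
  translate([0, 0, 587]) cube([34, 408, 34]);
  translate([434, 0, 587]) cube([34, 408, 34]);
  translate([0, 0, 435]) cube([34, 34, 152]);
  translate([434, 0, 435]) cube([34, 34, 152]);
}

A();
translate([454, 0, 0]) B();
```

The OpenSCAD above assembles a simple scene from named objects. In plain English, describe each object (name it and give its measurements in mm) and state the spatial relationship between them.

A is a straight ladder. Two 45×62 mm vertical rails, 2002 mm tall, stand 454 mm apart (outside-to-outside) with their front faces coplanar on the −y side. 6 rungs, each 62 mm deep and 23 mm tall, span between the inner faces of the rails, front faces flush with the rails. The lowest rung's underside is at z = 204 mm and rungs are spaced 324 mm apart (underside to underside).

B is a chair. The seat is a 468×433×36 mm slab with its top at z = 435 mm, on four 39×39 mm corner legs (flush with the seat edges, standing on z = 0). A flat backrest 25 mm thick, 480 mm tall, spans the full seat width and rises from the seat top along its +y edge, rear face flush with the rear of the seat. Two armrests of 34×34 mm section run along each side from the seat's front edge to the front of the backrest, top faces 186 mm above the seat top and outer faces flush with the seat's x-edges; a 34×34 mm post under the front of each armrest stands on the seat at the front corner.

The chair is against the ladder's +x side, with their −y faces flush.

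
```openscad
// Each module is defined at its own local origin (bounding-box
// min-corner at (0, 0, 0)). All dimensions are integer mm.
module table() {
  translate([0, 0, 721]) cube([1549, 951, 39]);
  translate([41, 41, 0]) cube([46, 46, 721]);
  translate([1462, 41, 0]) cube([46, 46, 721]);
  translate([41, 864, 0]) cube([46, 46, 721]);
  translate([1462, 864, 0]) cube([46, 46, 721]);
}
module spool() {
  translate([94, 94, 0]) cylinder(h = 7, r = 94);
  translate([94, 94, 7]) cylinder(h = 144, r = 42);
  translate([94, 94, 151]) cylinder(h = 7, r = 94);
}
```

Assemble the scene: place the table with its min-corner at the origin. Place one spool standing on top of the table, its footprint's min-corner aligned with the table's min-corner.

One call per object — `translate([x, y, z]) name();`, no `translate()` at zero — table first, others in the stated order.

table();
translate([0, 0, 760]) spool();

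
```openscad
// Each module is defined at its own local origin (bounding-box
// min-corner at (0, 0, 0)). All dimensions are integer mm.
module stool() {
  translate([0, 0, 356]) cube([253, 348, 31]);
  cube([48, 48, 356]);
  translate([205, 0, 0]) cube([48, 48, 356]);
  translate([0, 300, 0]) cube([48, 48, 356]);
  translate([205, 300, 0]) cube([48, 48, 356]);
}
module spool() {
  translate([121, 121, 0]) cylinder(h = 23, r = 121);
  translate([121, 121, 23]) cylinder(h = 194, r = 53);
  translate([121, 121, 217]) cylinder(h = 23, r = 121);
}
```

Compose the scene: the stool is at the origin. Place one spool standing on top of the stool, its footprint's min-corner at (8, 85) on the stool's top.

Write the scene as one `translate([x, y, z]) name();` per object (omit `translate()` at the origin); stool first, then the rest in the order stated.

stool();
translate([8, 85, 387]) spool();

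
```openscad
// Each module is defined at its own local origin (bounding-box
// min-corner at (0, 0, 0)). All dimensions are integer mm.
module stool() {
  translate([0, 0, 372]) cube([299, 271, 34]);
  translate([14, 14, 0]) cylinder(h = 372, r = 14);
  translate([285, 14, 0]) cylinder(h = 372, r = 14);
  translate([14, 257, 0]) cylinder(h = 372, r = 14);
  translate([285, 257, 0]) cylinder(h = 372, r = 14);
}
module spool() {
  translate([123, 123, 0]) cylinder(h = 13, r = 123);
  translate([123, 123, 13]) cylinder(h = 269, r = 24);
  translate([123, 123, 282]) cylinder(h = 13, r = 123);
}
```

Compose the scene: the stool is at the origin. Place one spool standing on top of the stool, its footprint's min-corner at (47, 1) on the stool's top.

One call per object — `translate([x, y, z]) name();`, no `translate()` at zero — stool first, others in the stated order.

stool();
translate([47, 1, 406]) spool();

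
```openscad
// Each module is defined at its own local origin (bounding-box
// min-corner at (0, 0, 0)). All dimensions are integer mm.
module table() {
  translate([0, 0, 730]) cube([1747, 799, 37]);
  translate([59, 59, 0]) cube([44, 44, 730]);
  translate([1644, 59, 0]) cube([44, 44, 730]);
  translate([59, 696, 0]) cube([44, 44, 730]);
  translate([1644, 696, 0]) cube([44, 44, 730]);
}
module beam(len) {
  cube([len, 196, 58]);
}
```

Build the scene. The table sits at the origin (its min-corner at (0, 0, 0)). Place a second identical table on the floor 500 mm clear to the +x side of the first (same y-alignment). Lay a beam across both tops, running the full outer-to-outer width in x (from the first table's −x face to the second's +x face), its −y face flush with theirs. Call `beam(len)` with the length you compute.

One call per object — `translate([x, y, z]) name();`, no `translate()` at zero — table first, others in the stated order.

table();
translate([2247, 0, 0]) table();
translate([0, 0, 767]) beam(3994);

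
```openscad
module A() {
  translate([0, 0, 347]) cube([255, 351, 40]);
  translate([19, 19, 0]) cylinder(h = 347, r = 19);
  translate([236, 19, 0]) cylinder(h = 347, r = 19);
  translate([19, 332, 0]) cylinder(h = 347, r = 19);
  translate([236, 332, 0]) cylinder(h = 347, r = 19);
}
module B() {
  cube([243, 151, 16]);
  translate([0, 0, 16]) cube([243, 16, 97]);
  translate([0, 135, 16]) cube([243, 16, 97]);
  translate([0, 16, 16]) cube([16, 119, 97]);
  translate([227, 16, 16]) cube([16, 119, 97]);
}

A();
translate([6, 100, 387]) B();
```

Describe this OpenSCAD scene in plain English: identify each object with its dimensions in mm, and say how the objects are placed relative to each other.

A is a simple wooden stool: a rectangular seat 255 mm (x) by 351 mm (y), 40 mm thick, top face at z = 387 mm, on four round legs, each 38 mm in diameter. The legs rest on z = 0, each leg's axis is inset half a diameter from the nearest pair of seat edges (so the leg's bounding box is flush with the corner).

B is an open-topped rectangular box: outside dimensions 243×151×113 mm, with a uniform wall and base thickness of 16 mm. The base is a full 243×151 slab on the floor; four walls sit on top of the base. The front and back walls (the −y and +y sides) span the full width; the two side walls fit between them.

The open box is on top of the stool, centred.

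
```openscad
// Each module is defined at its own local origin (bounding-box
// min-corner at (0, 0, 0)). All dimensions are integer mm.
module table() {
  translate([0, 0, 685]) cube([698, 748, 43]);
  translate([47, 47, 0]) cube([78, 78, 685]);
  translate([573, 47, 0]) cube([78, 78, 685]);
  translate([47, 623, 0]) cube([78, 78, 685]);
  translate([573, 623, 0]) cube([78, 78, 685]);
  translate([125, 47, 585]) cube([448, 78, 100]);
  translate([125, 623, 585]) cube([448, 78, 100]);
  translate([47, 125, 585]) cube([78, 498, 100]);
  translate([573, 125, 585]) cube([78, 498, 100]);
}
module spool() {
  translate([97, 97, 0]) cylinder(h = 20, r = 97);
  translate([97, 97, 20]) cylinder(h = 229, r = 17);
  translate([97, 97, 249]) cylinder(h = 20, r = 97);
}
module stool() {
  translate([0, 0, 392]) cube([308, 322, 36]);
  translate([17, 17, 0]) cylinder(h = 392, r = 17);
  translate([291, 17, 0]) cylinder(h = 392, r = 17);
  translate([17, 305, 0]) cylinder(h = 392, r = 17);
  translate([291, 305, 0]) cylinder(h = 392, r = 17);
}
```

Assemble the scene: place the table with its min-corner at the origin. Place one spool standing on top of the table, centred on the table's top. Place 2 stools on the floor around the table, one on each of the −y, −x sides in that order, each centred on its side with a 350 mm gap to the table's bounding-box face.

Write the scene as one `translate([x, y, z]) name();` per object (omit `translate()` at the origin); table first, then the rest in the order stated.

table();
translate([252, 277, 728]) spool();
translate([195, -672, 0]) stool();
translate([-658, 213, 0]) stool();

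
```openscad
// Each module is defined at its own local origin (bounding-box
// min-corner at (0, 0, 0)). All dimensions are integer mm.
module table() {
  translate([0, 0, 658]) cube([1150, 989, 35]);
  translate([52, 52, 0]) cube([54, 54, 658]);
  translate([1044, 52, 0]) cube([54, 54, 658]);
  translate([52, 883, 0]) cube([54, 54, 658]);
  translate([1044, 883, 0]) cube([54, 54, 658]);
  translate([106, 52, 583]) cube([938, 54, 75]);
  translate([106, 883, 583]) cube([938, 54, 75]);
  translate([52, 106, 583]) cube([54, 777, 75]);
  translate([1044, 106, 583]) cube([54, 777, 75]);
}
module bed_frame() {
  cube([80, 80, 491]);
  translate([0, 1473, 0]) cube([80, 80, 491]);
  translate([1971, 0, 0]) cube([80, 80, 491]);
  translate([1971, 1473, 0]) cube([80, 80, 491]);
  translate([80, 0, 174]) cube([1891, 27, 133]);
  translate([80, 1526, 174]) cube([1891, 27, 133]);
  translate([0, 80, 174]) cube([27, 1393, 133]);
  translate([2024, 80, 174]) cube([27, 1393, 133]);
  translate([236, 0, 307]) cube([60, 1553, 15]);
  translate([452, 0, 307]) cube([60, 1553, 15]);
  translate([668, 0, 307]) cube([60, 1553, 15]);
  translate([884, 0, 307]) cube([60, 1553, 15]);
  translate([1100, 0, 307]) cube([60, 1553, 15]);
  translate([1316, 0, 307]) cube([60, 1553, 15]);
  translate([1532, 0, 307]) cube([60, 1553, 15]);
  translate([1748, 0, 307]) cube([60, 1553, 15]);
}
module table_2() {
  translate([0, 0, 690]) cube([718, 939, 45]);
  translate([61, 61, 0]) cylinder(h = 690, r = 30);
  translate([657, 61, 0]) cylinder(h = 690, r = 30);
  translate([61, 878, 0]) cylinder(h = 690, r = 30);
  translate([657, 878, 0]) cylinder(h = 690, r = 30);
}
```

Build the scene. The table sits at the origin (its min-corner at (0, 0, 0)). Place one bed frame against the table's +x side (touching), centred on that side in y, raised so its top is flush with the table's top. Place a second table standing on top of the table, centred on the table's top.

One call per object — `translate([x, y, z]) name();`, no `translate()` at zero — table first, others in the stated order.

table();
translate([1150, -282, 202]) bed_frame();
translate([216, 25, 693]) table_2();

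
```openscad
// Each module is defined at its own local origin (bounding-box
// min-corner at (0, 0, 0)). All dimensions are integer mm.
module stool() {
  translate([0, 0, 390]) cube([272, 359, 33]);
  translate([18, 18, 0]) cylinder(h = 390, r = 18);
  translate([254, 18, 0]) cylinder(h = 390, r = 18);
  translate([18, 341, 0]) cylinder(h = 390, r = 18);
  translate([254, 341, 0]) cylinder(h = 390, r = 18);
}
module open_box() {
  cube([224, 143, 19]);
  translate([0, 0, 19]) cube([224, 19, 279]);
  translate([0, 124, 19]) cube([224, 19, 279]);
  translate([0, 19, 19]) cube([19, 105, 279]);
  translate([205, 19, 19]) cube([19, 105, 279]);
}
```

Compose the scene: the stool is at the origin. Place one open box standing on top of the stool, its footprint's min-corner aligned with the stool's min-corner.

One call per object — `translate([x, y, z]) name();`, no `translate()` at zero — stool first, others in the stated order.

stool();
translate([0, 0, 423]) open_box();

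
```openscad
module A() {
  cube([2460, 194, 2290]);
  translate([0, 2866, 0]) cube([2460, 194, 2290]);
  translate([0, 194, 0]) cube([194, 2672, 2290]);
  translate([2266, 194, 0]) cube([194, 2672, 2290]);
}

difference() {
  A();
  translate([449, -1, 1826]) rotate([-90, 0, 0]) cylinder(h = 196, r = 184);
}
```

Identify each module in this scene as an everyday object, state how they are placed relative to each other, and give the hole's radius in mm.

A is a house frame. The house frame has a circular hole through its front wall. The hole's radius is 184 mm.

The subtracted cylinder has r = 184 mm.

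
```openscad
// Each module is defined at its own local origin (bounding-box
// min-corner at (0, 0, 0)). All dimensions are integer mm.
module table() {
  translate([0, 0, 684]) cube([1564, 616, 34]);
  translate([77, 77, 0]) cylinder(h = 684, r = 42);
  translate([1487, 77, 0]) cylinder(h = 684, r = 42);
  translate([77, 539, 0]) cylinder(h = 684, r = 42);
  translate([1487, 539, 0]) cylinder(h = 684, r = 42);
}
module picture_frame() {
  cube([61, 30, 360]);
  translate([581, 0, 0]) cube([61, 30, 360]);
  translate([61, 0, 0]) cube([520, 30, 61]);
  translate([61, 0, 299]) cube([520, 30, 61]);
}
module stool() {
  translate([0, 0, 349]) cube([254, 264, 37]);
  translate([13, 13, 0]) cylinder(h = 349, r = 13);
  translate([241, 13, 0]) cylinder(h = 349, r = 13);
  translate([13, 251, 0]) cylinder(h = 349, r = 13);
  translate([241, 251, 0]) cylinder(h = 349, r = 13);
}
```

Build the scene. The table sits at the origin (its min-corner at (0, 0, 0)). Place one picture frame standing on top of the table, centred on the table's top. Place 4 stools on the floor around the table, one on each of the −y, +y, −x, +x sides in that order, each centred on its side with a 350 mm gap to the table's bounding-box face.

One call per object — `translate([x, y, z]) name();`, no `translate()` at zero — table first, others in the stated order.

table();
translate([461, 293, 718]) picture_frame();
translate([655, -614, 0]) stool();
translate([655, 966, 0]) stool();
translate([-604, 176, 0]) stool();
translate([1914, 176, 0]) stool();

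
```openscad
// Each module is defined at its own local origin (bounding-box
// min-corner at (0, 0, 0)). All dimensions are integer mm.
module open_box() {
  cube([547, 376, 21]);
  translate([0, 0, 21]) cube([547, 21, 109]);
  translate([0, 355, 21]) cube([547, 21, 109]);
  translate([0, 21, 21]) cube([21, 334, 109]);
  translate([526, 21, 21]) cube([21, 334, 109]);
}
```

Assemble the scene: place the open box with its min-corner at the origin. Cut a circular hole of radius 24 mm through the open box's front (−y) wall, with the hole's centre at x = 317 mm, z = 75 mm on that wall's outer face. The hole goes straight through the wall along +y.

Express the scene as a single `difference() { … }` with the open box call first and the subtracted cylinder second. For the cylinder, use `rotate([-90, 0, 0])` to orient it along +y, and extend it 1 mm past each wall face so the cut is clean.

difference() {
  open_box();
  translate([317, -1, 75]) rotate([-90, 0, 0]) cylinder(h = 23, r = 24);
}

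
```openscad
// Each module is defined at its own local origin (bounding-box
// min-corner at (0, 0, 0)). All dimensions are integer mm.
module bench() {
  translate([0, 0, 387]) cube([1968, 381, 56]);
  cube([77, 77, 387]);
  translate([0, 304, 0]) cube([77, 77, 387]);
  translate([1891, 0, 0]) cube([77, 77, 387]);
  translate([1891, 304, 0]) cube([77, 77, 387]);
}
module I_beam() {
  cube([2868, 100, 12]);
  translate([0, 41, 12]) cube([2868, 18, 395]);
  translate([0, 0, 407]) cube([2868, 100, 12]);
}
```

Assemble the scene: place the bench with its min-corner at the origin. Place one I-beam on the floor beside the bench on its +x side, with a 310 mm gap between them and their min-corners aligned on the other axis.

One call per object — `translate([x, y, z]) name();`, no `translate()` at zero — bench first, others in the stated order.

bench();
translate([2278, 0, 0]) I_beam();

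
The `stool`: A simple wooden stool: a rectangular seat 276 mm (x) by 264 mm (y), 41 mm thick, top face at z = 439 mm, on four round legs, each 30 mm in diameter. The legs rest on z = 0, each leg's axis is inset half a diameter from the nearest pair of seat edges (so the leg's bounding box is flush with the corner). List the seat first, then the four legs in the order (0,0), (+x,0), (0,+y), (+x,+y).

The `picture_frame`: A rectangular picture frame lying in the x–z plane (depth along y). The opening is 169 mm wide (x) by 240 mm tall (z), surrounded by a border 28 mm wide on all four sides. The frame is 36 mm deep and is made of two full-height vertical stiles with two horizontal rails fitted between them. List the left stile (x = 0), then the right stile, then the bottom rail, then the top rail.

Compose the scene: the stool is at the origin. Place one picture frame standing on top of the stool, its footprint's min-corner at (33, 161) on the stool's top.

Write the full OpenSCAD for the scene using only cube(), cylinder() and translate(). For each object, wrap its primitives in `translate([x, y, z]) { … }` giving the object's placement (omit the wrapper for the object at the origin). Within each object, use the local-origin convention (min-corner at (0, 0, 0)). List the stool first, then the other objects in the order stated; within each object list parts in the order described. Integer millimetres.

translate([0, 0, 398]) cube([276, 264, 41]);
translate([15, 15, 0]) cylinder(h = 398, r = 15);
translate([261, 15, 0]) cylinder(h = 398, r = 15);
translate([15, 249, 0]) cylinder(h = 398, r = 15);
translate([261, 249, 0]) cylinder(h = 398, r = 15);
translate([33, 161, 439]) {
  cube([28, 36, 296]);
  translate([197, 0, 0]) cube([28, 36, 296]);
  translate([28, 0, 0]) cube([169, 36, 28]);
  translate([28, 0, 268]) cube([169, 36, 28]);
}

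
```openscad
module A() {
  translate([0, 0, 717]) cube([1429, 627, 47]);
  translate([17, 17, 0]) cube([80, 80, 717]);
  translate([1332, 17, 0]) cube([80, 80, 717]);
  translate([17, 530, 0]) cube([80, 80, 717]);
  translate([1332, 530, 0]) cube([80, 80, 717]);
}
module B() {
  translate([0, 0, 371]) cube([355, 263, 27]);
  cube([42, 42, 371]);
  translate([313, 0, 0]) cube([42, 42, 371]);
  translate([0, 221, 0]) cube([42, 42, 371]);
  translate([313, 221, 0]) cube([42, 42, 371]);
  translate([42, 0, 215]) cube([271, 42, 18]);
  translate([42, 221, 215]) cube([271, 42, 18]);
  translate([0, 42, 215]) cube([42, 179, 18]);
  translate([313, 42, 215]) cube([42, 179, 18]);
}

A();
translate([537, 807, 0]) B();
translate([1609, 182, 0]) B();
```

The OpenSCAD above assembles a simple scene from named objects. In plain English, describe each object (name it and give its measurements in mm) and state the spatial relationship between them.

A is a table: top 1429 mm (x) × 627 mm (y), 47 mm thick, upper face at z = 764 mm, on four 80×80 mm square legs, each inset 17 mm from the nearest pair of top edges, running from z = 0 to the bottom of the top.

B is a four-legged stool. The seat is a 355×263×27 mm slab whose top surface is at z = 398 mm; four square legs, each 42×42 mm in cross-section, run from the floor (z = 0) to the underside of the seat, each flush with a corner of the seat. Four stretchers, 42 mm wide and 18 mm tall, connect adjacent legs with their undersides at z = 215 mm, each running between the inner faces of the legs it joins and aligned with the legs' outer faces on the other axis.

Two stools sit around the table at the +y, +x sides.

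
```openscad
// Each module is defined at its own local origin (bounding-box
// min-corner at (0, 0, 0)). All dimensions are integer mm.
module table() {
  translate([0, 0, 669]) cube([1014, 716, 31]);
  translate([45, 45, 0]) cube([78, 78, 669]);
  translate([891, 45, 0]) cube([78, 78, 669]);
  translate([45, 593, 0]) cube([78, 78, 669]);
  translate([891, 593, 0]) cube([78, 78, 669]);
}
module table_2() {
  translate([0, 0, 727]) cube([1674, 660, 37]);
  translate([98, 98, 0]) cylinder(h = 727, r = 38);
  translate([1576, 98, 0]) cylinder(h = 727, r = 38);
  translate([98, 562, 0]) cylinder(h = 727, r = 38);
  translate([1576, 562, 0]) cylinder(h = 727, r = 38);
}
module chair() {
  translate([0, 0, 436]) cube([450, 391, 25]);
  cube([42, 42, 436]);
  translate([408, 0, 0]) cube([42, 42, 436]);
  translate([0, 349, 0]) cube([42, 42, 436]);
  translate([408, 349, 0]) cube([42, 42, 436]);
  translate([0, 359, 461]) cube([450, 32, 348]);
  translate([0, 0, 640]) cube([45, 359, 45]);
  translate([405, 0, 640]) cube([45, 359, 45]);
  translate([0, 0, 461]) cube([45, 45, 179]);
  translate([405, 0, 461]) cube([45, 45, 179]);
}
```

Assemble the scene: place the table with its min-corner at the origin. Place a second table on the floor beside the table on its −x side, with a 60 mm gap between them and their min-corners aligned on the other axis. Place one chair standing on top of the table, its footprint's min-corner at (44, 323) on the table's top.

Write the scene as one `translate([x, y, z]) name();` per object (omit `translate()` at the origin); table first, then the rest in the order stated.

table();
translate([-1734, 0, 0]) table_2();
translate([44, 323, 700]) chair();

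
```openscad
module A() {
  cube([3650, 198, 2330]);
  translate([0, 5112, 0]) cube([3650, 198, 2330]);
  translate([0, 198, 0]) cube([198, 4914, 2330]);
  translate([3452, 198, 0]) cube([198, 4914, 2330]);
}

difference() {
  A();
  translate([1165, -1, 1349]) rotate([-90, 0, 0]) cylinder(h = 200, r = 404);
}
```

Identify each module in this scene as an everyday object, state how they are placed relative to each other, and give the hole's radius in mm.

A is a house frame. The house frame has a circular hole through its front wall. The hole's radius is 404 mm.

The subtracted cylinder has r = 404 mm.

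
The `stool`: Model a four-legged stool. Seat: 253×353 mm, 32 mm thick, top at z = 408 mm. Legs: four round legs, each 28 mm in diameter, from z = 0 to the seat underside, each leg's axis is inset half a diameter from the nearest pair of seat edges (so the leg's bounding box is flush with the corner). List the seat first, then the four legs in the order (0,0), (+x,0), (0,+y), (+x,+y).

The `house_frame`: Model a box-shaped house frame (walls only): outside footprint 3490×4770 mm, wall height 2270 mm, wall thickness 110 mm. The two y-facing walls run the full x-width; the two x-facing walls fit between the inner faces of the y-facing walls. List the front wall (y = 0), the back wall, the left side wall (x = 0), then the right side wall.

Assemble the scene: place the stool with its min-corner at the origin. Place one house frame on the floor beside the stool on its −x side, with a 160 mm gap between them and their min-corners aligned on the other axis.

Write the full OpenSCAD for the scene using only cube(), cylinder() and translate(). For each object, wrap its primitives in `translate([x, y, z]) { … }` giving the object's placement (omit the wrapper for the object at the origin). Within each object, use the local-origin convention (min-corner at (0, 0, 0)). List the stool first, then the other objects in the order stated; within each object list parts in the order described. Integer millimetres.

translate([0, 0, 376]) cube([253, 353, 32]);
translate([14, 14, 0]) cylinder(h = 376, r = 14);
translate([239, 14, 0]) cylinder(h = 376, r = 14);
translate([14, 339, 0]) cylinder(h = 376, r = 14);
translate([239, 339, 0]) cylinder(h = 376, r = 14);
translate([-3650, 0, 0]) {
  cube([3490, 110, 2270]);
  translate([0, 4660, 0]) cube([3490, 110, 2270]);
  translate([0, 110, 0]) cube([110, 4550, 2270]);
  translate([3380, 110, 0]) cube([110, 4550, 2270]);
}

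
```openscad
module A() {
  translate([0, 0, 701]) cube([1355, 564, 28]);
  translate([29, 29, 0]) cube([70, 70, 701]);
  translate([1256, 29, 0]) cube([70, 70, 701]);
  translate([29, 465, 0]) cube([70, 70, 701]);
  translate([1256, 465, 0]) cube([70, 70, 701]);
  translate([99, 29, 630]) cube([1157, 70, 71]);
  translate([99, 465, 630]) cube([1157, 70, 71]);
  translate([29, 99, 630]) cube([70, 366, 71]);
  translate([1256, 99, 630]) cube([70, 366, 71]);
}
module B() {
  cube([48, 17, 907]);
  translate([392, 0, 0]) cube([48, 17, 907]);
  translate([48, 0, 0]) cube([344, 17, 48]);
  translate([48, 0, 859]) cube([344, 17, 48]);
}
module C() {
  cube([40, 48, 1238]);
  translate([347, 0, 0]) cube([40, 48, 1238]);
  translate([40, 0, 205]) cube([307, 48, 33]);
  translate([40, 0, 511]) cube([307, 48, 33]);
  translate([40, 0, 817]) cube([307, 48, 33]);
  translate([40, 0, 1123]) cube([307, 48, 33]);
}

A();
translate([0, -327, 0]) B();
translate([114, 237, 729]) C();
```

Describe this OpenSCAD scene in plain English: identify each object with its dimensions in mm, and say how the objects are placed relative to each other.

A is a rectangular dining table. The top is 1355×564×28 mm with its upper surface at z = 729 mm. It stands on four 70×70 mm square legs, each inset 29 mm from the nearest pair of top edges, running from the floor to the underside of the top. Four apron rails, 70 mm thick and 71 mm tall, run between adjacent legs with their top edges flush with the underside of the top and their outer faces flush with the legs' outer faces.

B is a picture frame with a 344×811 mm rectangular opening (x by z) and a uniform 48 mm border on every side. Frame depth is 17 mm along y. It is built from two vertical stiles running the full outside height and two horizontal rails spanning the gap between the stiles.

C is a straight ladder. Two 40×48 mm vertical rails, 1238 mm tall, stand 387 mm apart (outside-to-outside) with their front faces coplanar on the −y side. 4 rungs, each 48 mm deep and 33 mm tall, span between the inner faces of the rails, front faces flush with the rails. The lowest rung's underside is at z = 205 mm and rungs are spaced 306 mm apart (underside to underside).

The picture frame is on the floor beside the table on its −y side. The ladder is on top of the table.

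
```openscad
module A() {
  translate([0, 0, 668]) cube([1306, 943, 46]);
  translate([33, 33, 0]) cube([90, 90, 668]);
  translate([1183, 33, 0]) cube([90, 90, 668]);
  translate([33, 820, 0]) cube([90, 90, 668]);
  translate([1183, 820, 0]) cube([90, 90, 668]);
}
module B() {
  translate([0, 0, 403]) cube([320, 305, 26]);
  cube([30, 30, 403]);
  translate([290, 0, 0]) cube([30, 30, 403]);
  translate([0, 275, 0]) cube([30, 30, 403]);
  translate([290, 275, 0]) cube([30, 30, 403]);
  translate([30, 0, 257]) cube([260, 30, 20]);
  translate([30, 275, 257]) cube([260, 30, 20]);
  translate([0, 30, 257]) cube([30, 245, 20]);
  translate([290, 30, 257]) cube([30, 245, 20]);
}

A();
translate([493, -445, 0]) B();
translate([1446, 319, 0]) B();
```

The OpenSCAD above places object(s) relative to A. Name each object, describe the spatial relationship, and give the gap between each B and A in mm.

A is a table. B is a stool. Two stools sit around the table at the −y, +x sides. The gap between each stool and the table is 140 mm.

Each stool's nearest face is 140 mm from the table's bounding box.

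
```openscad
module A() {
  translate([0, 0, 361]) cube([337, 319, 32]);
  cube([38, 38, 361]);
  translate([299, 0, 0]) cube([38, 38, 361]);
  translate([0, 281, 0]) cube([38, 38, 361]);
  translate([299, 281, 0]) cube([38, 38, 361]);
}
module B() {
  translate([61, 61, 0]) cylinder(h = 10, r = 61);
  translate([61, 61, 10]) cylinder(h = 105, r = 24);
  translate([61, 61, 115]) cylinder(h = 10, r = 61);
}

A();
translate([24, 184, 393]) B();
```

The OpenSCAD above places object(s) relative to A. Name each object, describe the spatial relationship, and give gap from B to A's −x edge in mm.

The spool's min-x is at 24; the stool's min-x is 0; gap = 24 mm.

A is a stool. B is a spool. The spool is on top of the stool. The gap from the spool to the stool's −x edge is 24 mm.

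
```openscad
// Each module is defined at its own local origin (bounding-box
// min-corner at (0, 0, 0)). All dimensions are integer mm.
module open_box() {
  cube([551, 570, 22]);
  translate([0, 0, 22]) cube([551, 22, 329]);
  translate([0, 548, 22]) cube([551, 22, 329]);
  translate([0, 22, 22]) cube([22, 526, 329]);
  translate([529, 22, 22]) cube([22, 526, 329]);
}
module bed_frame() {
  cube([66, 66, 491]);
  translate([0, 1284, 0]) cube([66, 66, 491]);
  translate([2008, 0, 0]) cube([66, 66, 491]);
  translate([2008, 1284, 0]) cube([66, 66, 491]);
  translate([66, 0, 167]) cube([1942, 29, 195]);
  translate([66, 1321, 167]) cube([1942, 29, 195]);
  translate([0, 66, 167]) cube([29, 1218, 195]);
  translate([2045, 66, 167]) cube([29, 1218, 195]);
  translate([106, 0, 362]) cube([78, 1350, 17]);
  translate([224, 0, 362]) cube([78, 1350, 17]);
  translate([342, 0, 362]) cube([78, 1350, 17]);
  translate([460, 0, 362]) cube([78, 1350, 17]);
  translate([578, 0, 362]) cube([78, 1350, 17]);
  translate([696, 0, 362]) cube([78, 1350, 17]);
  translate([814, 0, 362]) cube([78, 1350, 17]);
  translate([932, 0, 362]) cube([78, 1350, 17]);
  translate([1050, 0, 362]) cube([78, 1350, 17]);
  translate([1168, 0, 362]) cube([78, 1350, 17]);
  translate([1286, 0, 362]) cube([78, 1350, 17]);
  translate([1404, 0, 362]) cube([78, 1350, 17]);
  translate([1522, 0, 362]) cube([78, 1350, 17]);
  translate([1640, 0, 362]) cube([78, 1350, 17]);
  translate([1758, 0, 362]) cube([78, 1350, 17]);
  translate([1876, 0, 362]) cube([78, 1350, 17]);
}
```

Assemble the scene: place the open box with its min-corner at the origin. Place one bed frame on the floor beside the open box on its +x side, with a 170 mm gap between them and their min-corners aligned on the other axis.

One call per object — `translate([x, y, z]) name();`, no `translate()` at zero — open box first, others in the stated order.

open_box();
translate([721, 0, 0]) bed_frame();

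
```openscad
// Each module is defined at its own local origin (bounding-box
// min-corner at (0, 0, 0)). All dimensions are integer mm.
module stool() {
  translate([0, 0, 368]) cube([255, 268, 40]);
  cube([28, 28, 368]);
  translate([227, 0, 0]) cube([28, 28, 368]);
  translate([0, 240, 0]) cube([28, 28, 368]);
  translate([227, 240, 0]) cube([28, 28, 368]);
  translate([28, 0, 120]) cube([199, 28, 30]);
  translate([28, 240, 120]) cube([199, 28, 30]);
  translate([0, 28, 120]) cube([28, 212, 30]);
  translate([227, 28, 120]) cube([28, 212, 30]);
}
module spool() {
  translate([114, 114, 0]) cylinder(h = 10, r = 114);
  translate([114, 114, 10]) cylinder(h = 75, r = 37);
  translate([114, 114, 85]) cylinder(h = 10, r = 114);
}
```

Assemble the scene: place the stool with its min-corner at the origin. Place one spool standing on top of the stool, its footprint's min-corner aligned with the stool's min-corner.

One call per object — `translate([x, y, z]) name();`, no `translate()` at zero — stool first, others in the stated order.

stool();
translate([0, 0, 408]) spool();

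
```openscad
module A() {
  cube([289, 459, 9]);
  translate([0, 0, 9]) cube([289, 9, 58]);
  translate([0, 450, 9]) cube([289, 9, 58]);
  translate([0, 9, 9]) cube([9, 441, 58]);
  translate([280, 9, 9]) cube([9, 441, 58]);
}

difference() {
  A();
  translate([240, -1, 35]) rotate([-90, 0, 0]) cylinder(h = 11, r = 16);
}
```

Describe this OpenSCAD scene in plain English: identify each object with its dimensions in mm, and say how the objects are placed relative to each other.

A is an open-topped rectangular box: outside dimensions 289×459×67 mm, with a uniform wall and base thickness of 9 mm. The base is a full 289×459 slab on the floor; four walls sit on top of the base. The front and back walls (the −y and +y sides) span the full width; the two side walls fit between them.

The open box has a circular hole of radius 16 mm through its front wall, centred at (x = 240, z = 35).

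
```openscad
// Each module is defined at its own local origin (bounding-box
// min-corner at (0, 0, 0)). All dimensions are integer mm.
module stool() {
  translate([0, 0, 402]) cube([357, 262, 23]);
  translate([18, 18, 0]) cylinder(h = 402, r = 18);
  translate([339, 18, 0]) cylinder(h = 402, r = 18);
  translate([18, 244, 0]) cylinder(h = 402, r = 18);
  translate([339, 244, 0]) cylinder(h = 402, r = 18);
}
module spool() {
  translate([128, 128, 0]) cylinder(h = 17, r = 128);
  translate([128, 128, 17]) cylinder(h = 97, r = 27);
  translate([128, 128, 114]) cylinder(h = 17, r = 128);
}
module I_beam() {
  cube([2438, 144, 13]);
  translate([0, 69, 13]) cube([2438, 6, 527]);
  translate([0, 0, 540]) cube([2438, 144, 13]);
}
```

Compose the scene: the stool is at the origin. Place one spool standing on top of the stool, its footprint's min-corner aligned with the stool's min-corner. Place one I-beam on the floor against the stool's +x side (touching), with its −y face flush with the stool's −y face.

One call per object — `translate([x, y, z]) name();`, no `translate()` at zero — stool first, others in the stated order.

stool();
translate([0, 0, 425]) spool();
translate([357, 0, 0]) I_beam();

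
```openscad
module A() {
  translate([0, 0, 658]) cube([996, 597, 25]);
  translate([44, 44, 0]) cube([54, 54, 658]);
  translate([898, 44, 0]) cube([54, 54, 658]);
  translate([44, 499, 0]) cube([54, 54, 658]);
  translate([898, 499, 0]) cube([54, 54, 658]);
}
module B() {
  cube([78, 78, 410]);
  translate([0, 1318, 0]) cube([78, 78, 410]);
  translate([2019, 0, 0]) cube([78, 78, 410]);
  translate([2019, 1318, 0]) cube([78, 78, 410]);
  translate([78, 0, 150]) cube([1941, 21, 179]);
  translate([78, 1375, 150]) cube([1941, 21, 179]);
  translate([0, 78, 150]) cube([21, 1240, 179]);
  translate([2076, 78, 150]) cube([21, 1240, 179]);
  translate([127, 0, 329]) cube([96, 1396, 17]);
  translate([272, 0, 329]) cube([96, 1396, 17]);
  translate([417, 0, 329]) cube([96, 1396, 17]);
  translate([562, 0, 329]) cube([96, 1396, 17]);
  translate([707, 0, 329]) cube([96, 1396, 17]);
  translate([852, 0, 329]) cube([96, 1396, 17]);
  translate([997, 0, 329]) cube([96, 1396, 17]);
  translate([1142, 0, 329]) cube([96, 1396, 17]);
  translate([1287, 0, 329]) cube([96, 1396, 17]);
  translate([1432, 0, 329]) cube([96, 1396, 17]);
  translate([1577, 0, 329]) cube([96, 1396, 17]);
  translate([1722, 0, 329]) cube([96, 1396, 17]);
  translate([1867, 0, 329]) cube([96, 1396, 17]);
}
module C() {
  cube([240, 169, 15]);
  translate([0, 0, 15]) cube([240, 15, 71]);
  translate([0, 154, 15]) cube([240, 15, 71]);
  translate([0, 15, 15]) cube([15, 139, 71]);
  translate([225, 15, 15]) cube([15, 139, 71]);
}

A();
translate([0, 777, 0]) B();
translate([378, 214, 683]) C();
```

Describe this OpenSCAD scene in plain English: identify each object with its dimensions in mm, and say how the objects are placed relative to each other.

A is a table: top 996 mm (x) × 597 mm (y), 25 mm thick, upper face at z = 683 mm, on four 54×54 mm square legs, each inset 44 mm from the nearest pair of top edges, running from z = 0 to the bottom of the top.

B is a bed frame 2097 mm long (x) by 1396 mm wide (y). Four 78×78 mm corner posts, 410 mm tall, at the corners of the footprint. Four rails of 21 mm thickness and 179 mm height run between adjacent posts with their undersides at z = 150 mm, their outer faces flush with the outside of the frame (the two x-running rails run between the posts' inner faces; the two y-running rails run between the posts' inner faces). 13 slats, each 96 mm wide (x) and 17 mm thick, lie across the top of the two x-running rails, running the full 1396 mm width of the frame in y; the slats are evenly spaced along x between the inner faces of the end posts with equal gaps (rounded down to the nearest mm) at the −x end and between each pair — any rounding remainder accumulates at the +x end.

C is an open storage box with external size 240×169×86 mm and wall thickness 15 mm (the base is also 15 mm thick). The base covers the whole footprint; the four walls stand on the base, with the y-facing walls full-width and the x-facing walls fitting between their inner faces.

The bed frame is on the floor beside the table on its +y side. The open box is on top of the table, centred.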